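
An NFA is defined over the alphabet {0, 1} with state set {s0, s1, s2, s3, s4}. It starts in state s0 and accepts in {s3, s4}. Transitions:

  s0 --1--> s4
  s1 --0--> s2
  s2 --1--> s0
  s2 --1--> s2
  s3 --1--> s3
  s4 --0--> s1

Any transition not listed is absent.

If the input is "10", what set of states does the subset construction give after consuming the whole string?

{s1}

Start in {s0}.
Read '1': {s0} → {s4}.
Read '0': {s4} → {s1}.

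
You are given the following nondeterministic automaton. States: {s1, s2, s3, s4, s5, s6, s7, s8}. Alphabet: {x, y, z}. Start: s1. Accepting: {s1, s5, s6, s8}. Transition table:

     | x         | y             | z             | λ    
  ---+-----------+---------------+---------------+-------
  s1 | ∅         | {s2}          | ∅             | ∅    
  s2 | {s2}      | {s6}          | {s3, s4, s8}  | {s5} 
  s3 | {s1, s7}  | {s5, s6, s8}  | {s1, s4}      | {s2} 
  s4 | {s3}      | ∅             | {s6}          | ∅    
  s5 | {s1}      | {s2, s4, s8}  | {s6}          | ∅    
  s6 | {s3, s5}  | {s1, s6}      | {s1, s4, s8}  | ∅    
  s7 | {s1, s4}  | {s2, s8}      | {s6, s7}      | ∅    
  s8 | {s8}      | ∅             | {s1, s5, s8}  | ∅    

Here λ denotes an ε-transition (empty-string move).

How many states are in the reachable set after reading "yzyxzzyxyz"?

7

Start in {s1}.
Read 'y': {s1} → {s2, s5}.
Read 'z': {s2, s5} → {s2, s3, s4, s5, s6, s8}.
Read 'y': {s2, s3, s4, s5, s6, s8} → {s1, s2, s4, s5, s6, s8}.
Read 'x': {s1, s2, s4, s5, s6, s8} → {s1, s2, s3, s5, s8}.
Read 'z': {s1, s2, s3, s5, s8} → {s1, s2, s3, s4, s5, s6, s8}.
Read 'z': {s1, s2, s3, s4, s5, s6, s8} → {s1, s2, s3, s4, s5, s6, s8}.
Read 'y': {s1, s2, s3, s4, s5, s6, s8} → {s1, s2, s4, s5, s6, s8}.
Read 'x': {s1, s2, s4, s5, s6, s8} → {s1, s2, s3, s5, s8}.
Read 'y': {s1, s2, s3, s5, s8} → {s2, s4, s5, s6, s8}.
Read 'z': {s2, s4, s5, s6, s8} → {s1, s2, s3, s4, s5, s6, s8}.
That set has 7 states.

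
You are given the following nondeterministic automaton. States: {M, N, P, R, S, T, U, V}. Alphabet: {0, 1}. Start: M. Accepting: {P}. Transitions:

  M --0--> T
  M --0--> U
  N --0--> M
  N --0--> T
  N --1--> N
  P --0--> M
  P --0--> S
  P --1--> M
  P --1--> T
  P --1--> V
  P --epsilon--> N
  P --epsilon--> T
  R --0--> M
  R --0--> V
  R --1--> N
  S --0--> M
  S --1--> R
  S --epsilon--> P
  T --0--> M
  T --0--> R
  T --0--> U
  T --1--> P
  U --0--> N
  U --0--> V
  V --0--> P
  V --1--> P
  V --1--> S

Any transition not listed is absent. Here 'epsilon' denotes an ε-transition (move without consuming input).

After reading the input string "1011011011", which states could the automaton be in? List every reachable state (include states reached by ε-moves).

Start in {M}.
Read '1': M→∅; now ∅.
The set is empty and remains empty for the remaining 9 symbols.

∅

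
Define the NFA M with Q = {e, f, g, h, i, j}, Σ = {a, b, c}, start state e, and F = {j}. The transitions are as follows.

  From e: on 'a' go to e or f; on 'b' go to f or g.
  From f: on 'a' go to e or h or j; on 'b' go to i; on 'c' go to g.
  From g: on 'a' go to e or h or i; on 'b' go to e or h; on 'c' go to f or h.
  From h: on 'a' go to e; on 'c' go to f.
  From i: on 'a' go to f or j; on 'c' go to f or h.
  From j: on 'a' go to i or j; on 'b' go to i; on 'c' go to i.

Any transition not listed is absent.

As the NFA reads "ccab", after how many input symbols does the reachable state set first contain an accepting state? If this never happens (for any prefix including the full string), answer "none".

Start in {e}.
Read 'c': e→∅; now ∅.
The set is empty and remains empty for the remaining 3 symbols.
No reachable set along the way intersects F.

none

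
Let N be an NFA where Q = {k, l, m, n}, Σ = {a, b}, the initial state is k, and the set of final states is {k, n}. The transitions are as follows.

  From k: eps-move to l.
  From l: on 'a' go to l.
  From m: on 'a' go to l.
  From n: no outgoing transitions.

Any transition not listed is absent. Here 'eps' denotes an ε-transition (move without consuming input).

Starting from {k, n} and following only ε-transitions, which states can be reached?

Begin with {k, n}.
ε-move k → l; add l.

{k, l, n}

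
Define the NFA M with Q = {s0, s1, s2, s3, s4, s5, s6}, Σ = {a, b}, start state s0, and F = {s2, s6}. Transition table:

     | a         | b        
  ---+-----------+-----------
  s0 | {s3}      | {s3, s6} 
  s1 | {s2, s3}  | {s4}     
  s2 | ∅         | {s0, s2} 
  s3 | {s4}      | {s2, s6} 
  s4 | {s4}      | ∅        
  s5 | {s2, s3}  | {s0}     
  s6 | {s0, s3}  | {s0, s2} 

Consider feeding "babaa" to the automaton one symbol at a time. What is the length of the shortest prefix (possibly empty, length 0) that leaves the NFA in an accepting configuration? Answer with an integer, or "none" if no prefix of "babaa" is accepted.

1

Start in {s0}.
Read 'b': {s0} → {s3, s6}.
None of the earlier sets intersect F, but {s3, s6} does.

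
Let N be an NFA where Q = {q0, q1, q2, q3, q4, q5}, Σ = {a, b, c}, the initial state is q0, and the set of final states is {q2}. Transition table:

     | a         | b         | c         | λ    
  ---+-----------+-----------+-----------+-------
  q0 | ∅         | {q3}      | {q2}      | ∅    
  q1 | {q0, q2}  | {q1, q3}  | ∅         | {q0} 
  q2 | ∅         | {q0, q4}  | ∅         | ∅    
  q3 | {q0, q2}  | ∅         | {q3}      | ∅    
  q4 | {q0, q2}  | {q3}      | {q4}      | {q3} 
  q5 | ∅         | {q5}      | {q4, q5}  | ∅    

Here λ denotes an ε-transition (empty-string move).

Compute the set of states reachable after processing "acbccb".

∅

Start in {q0}.
Read 'a': q0→∅; now ∅.
The set is empty and remains empty for the remaining 5 symbols.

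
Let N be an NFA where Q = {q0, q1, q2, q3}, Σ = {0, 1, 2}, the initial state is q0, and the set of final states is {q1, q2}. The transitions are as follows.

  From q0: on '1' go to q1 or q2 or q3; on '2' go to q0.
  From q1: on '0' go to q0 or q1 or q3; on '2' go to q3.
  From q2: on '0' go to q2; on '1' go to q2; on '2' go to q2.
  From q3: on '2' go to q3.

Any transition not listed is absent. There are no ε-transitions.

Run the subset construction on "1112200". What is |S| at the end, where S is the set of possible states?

1

Start in {q0}.
Read '1': {q0} → {q1, q2, q3}.
Read '1': {q1, q2, q3} → {q2}.
Read '1': {q2} → {q2}.
Read '2': {q2} → {q2}.
Read '2': {q2} → {q2}.
Read '0': {q2} → {q2}.
Read '0': {q2} → {q2}.
That set has 1 state.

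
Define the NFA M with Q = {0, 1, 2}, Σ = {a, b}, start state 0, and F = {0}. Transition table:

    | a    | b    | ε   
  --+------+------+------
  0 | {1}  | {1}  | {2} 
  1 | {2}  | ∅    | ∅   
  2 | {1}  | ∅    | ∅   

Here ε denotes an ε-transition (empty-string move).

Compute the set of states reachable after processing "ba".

{2}

Start: ε-closure({0}) = {0, 2}.
Read 'b': {0, 2} → {1}.
Read 'a': {1} → {2}.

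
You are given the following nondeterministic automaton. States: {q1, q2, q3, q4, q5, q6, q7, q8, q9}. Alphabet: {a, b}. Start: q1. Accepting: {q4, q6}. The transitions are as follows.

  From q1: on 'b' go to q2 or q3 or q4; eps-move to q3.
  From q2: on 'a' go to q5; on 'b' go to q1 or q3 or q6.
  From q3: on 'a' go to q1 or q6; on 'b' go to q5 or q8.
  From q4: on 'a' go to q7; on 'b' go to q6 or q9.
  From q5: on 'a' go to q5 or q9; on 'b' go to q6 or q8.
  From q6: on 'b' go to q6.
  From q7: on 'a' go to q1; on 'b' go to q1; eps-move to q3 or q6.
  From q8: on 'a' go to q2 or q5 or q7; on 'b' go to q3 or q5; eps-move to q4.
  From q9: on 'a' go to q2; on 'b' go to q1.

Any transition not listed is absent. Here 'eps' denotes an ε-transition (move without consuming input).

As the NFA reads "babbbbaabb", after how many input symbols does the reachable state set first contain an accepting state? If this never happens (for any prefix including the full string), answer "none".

Start: ε-closure({q1}) = {q1, q3}.
Read 'b': q1→{q2, q3, q4}, q3→{q5, q8}; now {q2, q3, q4, q5, q8}.
None of the earlier sets intersect F, but {q2, q3, q4, q5, q8} does.

1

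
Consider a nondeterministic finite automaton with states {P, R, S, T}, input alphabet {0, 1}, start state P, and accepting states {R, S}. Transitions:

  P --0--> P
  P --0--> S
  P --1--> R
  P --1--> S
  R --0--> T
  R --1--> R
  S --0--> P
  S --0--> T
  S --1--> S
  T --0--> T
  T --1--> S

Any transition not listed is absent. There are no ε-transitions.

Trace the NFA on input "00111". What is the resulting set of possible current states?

Start in {P}.
Read '0': P→{P, S}; now {P, S}.
Read '0': P→{P, S}, S→{P, T}; now {P, S, T}.
Read '1': P→{R, S}, S→{S}, T→{S}; now {R, S}.
Read '1': R→{R}, S→{S}; now {R, S}.
Read '1': R→{R}, S→{S}; now {R, S}.

{R, S}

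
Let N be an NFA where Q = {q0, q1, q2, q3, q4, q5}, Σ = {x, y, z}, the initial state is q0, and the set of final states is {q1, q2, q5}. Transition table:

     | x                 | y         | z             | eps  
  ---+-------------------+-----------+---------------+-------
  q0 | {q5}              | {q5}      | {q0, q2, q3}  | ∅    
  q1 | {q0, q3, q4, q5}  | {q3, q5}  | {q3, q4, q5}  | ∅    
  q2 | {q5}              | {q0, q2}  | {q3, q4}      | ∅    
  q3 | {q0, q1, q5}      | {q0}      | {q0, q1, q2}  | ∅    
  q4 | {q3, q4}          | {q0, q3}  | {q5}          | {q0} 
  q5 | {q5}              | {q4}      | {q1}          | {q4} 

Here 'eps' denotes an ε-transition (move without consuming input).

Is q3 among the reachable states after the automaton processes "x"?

Start in {q0}.
Read 'x': {q0} → {q0, q4, q5}.
State q3 is not in {q0, q4, q5}.

No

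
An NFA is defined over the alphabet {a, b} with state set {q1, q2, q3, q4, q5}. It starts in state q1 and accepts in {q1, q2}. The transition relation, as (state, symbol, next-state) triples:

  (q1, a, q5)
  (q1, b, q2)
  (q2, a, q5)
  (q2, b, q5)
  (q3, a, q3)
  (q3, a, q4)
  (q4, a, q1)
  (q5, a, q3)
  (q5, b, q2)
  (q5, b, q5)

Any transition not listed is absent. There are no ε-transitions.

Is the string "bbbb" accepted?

Start in {q1}.
Read 'b': {q1} → {q2}.
Read 'b': {q2} → {q5}.
Read 'b': {q5} → {q2, q5}.
Read 'b': {q2, q5} → {q2, q5}.
The final set {q2, q5} contains the accepting state q2.

Yes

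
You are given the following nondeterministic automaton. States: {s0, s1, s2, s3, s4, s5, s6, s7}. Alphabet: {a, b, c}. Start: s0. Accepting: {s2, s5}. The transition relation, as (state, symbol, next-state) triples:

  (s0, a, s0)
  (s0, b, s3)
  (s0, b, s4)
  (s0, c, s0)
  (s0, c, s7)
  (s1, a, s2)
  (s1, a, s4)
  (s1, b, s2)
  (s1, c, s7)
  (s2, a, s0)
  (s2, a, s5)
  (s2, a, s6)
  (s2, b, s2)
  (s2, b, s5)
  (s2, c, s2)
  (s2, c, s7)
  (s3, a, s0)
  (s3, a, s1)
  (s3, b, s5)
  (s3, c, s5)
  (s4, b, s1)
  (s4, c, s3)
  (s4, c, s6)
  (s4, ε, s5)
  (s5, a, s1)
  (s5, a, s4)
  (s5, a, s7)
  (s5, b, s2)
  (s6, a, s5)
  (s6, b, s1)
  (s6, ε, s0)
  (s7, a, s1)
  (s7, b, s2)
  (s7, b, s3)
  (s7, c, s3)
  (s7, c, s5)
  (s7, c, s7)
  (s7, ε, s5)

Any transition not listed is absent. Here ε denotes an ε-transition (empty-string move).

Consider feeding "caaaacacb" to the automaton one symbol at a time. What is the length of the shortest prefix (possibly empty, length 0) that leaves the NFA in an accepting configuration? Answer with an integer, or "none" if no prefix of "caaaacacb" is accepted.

Start in {s0}.
Read 'c': {s0} → {s0, s5, s7}.
None of the earlier sets intersect F, but {s0, s5, s7} does.

1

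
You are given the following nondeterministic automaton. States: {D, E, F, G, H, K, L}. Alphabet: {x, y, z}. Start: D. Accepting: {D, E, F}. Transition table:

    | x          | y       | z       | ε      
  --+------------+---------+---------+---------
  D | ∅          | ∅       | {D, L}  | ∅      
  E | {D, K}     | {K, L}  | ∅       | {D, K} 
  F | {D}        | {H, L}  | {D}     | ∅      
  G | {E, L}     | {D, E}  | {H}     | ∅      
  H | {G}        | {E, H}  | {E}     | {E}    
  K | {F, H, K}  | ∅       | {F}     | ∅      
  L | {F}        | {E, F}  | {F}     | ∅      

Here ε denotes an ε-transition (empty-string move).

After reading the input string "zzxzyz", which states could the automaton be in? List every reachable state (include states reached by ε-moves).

{D, F, L}

Start in {D}.
Read 'z': D→{D, L}; now {D, L}.
Read 'z': D→{D, L}, L→{F}; now {D, F, L}.
Read 'x': D→∅, F→{D}, L→{F}; now {D, F}.
Read 'z': D→{D, L}, F→{D}; now {D, L}.
Read 'y': D→∅, L→{E, F}; union {E, F}; ε-closure = {D, E, F, K}.
Read 'z': D→{D, L}, E→∅, F→{D}, K→{F}; now {D, F, L}.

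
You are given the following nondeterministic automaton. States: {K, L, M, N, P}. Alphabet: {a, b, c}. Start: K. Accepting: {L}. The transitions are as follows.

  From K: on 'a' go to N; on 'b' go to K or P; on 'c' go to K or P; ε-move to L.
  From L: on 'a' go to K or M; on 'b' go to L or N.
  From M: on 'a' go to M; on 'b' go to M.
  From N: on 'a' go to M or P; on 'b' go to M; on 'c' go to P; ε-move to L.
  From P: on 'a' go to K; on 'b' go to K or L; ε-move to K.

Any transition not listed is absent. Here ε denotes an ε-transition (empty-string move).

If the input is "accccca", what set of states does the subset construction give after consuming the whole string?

{K, L, M, N}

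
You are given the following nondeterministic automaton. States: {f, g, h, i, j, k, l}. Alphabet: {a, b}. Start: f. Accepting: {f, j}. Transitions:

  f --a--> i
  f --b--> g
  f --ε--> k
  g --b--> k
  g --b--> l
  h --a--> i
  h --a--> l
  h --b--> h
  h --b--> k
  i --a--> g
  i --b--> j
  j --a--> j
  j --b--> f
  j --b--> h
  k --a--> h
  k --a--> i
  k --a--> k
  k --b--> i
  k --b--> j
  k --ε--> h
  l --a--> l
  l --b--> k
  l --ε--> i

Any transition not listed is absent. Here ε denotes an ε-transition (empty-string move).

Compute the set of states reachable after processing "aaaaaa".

Start: ε-closure({f}) = {f, h, k}.
Read 'a': {f, h, k} → {h, i, k, l}.
Read 'a': {h, i, k, l} → {g, h, i, k, l}.
Read 'a': {g, h, i, k, l} → {g, h, i, k, l}.
Read 'a': {g, h, i, k, l} → {g, h, i, k, l}.
Read 'a': {g, h, i, k, l} → {g, h, i, k, l}.
Read 'a': {g, h, i, k, l} → {g, h, i, k, l}.

{g, h, i, k, l}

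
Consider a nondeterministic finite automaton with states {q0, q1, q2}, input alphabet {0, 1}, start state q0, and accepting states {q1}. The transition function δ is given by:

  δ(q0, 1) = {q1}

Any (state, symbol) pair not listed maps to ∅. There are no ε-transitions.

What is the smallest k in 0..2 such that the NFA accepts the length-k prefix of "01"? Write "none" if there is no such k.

Start in {q0}.
Read '0': q0→∅; now ∅.
The set is empty and remains empty for the remaining 1 symbol.
No reachable set along the way intersects F.

none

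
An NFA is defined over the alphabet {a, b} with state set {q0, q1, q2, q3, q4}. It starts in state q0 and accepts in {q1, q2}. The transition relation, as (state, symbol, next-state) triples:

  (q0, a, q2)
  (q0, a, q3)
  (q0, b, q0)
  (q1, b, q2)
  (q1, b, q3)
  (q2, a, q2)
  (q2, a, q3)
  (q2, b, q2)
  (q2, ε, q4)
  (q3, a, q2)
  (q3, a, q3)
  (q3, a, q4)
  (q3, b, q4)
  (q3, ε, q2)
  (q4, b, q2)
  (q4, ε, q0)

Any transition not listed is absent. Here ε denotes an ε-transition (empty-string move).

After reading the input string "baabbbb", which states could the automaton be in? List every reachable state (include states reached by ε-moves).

{q0, q2, q4}

Start in {q0}.
Read 'b': q0→{q0}; now {q0}.
Read 'a': q0→{q2, q3}; union {q2, q3}; ε-closure = {q0, q2, q3, q4}.
Read 'a': q0→{q2, q3}, q2→{q2, q3}, q3→{q2, q3, q4}, q4→∅; union {q2, q3, q4}; ε-closure = {q0, q2, q3, q4}.
Read 'b': q0→{q0}, q2→{q2}, q3→{q4}, q4→{q2}; now {q0, q2, q4}.
Read 'b': q0→{q0}, q2→{q2}, q4→{q2}; union {q0, q2}; ε-closure = {q0, q2, q4}.
Read 'b': q0→{q0}, q2→{q2}, q4→{q2}; union {q0, q2}; ε-closure = {q0, q2, q4}.
Read 'b': q0→{q0}, q2→{q2}, q4→{q2}; union {q0, q2}; ε-closure = {q0, q2, q4}.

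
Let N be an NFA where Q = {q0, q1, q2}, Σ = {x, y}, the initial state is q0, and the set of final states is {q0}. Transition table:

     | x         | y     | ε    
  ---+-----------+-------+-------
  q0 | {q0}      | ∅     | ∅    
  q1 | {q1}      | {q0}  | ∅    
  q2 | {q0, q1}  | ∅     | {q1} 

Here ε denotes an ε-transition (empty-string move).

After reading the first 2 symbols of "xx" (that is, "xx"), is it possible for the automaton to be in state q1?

Start in {q0}.
Read 'x': q0→{q0}; now {q0}.
Read 'x': q0→{q0}; now {q0}.
State q1 is not in {q0}.

No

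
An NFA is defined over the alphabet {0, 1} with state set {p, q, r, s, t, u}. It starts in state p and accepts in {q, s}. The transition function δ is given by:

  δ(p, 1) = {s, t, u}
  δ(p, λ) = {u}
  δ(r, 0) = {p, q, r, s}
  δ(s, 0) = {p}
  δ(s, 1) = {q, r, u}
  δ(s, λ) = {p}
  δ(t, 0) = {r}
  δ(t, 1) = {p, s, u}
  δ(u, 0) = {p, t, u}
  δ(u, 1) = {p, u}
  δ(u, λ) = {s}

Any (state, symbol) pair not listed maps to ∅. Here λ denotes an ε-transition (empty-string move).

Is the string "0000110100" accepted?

Yes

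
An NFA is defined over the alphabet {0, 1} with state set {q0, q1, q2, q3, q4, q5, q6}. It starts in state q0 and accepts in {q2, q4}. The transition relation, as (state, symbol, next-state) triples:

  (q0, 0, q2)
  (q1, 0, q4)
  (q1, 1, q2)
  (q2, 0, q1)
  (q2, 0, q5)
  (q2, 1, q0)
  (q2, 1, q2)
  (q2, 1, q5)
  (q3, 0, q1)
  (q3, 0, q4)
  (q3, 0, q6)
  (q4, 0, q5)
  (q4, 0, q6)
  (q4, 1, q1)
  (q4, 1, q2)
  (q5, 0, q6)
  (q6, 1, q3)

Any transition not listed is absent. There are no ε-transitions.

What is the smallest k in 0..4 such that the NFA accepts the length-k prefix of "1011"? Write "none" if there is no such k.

none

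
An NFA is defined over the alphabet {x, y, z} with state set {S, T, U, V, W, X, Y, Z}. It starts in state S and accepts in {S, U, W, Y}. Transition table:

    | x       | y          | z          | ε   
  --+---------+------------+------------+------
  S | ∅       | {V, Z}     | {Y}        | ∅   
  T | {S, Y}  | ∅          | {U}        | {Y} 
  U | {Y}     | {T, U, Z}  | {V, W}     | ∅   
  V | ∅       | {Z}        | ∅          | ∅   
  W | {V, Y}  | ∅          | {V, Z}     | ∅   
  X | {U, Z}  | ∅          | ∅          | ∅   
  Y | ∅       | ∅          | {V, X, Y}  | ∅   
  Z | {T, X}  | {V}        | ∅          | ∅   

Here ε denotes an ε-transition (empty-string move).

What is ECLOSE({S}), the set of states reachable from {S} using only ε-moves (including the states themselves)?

Begin with {S}.
No ε-moves leave this set, so the closure equals the set itself.

{S}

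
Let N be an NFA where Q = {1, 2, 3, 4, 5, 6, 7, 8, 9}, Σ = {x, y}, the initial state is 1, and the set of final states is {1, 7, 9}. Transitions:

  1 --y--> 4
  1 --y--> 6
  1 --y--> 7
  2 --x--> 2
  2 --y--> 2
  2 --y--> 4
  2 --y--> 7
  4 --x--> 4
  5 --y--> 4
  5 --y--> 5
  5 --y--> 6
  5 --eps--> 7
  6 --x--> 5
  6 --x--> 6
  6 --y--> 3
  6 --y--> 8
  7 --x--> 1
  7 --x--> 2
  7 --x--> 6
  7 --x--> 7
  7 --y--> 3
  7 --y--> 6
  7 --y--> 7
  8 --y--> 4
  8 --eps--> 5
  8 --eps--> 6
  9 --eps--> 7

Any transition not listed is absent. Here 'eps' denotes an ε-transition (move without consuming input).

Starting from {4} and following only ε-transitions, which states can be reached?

{4}

Begin with {4}.
No ε-moves leave this set, so the closure equals the set itself.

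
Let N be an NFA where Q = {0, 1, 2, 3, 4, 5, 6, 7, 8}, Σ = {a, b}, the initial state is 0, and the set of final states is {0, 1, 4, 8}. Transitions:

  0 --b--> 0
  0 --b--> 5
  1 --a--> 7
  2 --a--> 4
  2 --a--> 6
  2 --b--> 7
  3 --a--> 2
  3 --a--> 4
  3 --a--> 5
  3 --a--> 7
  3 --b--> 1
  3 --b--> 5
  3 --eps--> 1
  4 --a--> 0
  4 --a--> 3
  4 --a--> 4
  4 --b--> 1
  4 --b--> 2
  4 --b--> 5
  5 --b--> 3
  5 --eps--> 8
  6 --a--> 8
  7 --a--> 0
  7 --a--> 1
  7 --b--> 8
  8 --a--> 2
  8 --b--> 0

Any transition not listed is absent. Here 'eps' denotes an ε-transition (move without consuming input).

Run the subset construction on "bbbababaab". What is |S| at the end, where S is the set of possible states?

6

Start in {0}.
Read 'b': {0} → {0, 5, 8}.
Read 'b': {0, 5, 8} → {0, 1, 3, 5, 8}.
Read 'b': {0, 1, 3, 5, 8} → {0, 1, 3, 5, 8}.
Read 'a': {0, 1, 3, 5, 8} → {2, 4, 5, 7, 8}.
Read 'b': {2, 4, 5, 7, 8} → {0, 1, 2, 3, 5, 7, 8}.
Read 'a': {0, 1, 2, 3, 5, 7, 8} → {0, 1, 2, 4, 5, 6, 7, 8}.
Read 'b': {0, 1, 2, 4, 5, 6, 7, 8} → {0, 1, 2, 3, 5, 7, 8}.
Read 'a': {0, 1, 2, 3, 5, 7, 8} → {0, 1, 2, 4, 5, 6, 7, 8}.
Read 'a': {0, 1, 2, 4, 5, 6, 7, 8} → {0, 1, 2, 3, 4, 6, 7, 8}.
Read 'b': {0, 1, 2, 3, 4, 6, 7, 8} → {0, 1, 2, 5, 7, 8}.
That set has 6 states.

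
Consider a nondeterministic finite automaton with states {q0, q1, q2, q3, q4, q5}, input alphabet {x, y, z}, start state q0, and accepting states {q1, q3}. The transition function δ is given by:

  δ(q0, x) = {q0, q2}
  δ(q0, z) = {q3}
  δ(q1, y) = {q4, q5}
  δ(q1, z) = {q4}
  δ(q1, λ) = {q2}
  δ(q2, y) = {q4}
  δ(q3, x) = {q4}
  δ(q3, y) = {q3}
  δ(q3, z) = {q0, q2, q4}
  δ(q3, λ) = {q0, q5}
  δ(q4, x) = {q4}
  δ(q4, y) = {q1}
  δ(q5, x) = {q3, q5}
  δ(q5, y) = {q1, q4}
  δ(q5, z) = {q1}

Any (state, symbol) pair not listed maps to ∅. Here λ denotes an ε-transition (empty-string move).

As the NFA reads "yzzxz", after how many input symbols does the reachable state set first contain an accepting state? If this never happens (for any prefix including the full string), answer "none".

none

Start in {q0}.
Read 'y': q0→∅; now ∅.
The set is empty and remains empty for the remaining 4 symbols.
No reachable set along the way intersects F.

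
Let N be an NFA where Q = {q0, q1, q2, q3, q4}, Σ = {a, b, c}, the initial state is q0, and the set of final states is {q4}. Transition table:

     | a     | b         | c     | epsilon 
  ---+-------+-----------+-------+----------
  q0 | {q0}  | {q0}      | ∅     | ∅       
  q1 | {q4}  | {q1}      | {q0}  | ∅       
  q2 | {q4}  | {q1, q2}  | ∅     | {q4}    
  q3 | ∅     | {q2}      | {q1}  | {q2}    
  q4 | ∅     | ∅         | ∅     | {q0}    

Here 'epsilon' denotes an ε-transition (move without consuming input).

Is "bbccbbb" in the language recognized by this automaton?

No

Start in {q0}.
Read 'b': q0→{q0}; now {q0}.
Read 'b': q0→{q0}; now {q0}.
Read 'c': q0→∅; now ∅.
The set is empty and remains empty for the remaining 4 symbols.
The final set ∅ contains no accepting state.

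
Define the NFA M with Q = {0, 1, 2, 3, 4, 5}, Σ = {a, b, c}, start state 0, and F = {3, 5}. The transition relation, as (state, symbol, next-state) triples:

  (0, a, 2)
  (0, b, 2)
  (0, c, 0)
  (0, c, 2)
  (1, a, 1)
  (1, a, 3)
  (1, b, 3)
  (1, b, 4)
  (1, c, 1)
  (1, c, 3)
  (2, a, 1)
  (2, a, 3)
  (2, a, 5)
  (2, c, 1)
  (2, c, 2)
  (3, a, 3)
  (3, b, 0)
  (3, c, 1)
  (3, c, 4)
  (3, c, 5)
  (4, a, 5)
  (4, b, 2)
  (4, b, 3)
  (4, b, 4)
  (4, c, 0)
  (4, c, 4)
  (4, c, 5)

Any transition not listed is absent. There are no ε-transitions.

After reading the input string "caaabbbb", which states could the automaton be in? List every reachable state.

{0, 2, 3, 4}

Start in {0}.
Read 'c': {0} → {0, 2}.
Read 'a': {0, 2} → {1, 2, 3, 5}.
Read 'a': {1, 2, 3, 5} → {1, 3, 5}.
Read 'a': {1, 3, 5} → {1, 3}.
Read 'b': {1, 3} → {0, 3, 4}.
Read 'b': {0, 3, 4} → {0, 2, 3, 4}.
Read 'b': {0, 2, 3, 4} → {0, 2, 3, 4}.
Read 'b': {0, 2, 3, 4} → {0, 2, 3, 4}.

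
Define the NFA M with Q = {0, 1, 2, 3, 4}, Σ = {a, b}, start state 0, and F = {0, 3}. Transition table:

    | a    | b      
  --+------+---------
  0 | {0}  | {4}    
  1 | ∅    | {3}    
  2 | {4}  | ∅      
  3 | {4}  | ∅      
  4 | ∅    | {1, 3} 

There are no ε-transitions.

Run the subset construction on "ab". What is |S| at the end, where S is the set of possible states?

Start in {0}.
Read 'a': 0→{0}; now {0}.
Read 'b': 0→{4}; now {4}.
That set has 1 state.

1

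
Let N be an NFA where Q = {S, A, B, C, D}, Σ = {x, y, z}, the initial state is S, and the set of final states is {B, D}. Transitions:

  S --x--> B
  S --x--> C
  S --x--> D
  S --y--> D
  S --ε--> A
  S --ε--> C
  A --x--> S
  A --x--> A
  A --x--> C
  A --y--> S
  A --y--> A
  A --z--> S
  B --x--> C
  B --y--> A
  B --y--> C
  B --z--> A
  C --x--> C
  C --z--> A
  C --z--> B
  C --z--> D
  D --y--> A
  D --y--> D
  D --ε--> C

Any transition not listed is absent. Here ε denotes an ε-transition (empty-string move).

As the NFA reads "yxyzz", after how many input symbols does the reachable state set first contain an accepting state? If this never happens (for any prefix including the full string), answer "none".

1

Start: ε-closure({S}) = {S, A, C}.
Read 'y': {S, A, C} → {S, A, C, D}.
None of the earlier sets intersect F, but {S, A, C, D} does.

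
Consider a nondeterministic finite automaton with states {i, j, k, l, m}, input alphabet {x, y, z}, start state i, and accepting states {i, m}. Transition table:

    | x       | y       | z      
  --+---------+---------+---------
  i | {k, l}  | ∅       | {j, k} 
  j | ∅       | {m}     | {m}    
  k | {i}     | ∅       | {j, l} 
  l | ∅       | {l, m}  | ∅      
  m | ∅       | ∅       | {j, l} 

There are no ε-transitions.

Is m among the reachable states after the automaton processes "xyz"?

Start in {i}.
Read 'x': {i} → {k, l}.
Read 'y': {k, l} → {l, m}.
Read 'z': {l, m} → {j, l}.
State m is not in {j, l}.

No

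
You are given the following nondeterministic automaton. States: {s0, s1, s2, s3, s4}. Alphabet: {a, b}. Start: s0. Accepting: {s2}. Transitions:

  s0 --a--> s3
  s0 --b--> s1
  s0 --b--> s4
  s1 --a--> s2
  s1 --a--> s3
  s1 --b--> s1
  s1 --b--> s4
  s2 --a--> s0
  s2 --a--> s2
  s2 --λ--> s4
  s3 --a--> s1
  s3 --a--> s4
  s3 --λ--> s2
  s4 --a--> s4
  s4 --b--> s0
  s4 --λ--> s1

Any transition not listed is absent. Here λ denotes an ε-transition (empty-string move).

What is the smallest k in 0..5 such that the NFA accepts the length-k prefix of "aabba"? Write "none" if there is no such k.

Start in {s0}.
Read 'a': {s0} → {s1, s2, s3, s4}.
None of the earlier sets intersect F, but {s1, s2, s3, s4} does.

1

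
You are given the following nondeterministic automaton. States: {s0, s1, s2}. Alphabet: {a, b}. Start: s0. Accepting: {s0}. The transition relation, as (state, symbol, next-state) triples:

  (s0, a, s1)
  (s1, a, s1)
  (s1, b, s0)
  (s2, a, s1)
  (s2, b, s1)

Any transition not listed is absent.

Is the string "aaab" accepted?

Yes

Start in {s0}.
Read 'a': {s0} → {s1}.
Read 'a': {s1} → {s1}.
Read 'a': {s1} → {s1}.
Read 'b': {s1} → {s0}.
The final set {s0} contains the accepting state s0.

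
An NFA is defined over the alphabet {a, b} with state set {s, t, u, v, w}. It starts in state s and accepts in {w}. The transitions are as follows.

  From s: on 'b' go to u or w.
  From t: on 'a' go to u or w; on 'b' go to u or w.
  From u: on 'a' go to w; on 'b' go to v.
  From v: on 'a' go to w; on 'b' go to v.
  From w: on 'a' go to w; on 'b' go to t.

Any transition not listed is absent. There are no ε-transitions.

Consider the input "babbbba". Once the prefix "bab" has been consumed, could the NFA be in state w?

Start in {s}.
Read 'b': {s} → {u, w}.
Read 'a': {u, w} → {w}.
Read 'b': {w} → {t}.
State w is not in {t}.

No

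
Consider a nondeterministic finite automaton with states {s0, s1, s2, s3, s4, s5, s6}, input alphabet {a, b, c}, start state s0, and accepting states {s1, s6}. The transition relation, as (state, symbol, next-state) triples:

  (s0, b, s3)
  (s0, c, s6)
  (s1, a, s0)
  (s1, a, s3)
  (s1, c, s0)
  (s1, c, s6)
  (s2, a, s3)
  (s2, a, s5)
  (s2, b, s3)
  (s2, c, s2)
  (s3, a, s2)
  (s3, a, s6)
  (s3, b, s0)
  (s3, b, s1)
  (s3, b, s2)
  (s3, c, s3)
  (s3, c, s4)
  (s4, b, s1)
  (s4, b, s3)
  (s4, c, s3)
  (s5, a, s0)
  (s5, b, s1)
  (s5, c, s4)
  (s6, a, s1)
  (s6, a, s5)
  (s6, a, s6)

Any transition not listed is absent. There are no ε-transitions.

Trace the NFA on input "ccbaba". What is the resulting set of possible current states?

Start in {s0}.
Read 'c': s0→{s6}; now {s6}.
Read 'c': s6→∅; now ∅.
The set is empty and remains empty for the remaining 4 symbols.

∅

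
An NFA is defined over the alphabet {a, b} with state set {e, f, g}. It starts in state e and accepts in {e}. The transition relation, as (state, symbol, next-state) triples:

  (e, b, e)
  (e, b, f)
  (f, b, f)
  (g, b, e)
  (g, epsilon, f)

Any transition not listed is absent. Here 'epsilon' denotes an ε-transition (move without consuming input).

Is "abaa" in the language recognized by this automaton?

No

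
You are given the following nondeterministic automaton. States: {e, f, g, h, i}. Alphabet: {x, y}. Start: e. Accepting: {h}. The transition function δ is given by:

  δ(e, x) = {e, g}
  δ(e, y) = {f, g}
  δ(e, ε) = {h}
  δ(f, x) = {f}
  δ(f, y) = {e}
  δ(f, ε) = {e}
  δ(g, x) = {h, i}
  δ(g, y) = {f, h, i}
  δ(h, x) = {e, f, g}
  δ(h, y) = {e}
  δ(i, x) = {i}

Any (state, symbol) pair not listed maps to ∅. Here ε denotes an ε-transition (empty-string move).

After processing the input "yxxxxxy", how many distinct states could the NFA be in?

5

Start: ε-closure({e}) = {e, h}.
Read 'y': {e, h} → {e, f, g, h}.
Read 'x': {e, f, g, h} → {e, f, g, h, i}.
Read 'x': {e, f, g, h, i} → {e, f, g, h, i}.
Read 'x': {e, f, g, h, i} → {e, f, g, h, i}.
Read 'x': {e, f, g, h, i} → {e, f, g, h, i}.
Read 'x': {e, f, g, h, i} → {e, f, g, h, i}.
Read 'y': {e, f, g, h, i} → {e, f, g, h, i}.
That set has 5 states.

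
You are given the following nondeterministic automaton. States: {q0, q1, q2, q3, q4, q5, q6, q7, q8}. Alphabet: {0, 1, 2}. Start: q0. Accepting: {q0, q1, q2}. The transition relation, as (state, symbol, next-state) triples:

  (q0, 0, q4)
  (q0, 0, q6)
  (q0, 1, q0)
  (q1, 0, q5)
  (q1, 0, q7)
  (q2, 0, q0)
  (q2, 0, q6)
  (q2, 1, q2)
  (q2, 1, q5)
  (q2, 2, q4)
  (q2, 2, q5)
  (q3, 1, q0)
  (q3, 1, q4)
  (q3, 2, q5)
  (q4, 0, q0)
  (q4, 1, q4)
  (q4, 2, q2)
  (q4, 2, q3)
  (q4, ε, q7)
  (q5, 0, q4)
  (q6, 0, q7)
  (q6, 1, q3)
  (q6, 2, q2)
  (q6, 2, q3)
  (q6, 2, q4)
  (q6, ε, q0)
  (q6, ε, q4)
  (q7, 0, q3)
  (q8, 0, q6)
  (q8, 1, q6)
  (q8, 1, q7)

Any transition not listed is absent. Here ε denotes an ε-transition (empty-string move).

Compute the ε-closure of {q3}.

Begin with {q3}.
No ε-moves leave this set, so the closure equals the set itself.

{q3}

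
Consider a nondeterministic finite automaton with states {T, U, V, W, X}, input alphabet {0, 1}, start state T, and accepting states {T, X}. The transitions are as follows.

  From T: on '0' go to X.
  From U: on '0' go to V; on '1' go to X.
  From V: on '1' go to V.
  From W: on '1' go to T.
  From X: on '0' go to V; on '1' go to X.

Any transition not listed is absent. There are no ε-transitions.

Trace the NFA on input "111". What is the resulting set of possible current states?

∅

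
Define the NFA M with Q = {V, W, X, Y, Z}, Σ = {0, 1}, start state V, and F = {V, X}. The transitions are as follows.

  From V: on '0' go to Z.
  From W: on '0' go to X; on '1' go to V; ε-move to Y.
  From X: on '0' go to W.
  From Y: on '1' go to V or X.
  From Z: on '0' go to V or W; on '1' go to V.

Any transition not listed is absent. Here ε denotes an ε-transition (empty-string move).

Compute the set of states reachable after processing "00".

{V, W, Y}

Start in {V}.
Read '0': {V} → {Z}.
Read '0': {Z} → {V, W, Y}.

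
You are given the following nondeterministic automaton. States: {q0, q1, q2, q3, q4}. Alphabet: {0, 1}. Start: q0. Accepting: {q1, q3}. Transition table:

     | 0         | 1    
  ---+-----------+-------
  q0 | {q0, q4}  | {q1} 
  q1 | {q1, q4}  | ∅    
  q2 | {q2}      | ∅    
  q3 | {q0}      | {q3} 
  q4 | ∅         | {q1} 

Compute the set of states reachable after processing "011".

Start in {q0}.
Read '0': q0→{q0, q4}; now {q0, q4}.
Read '1': q0→{q1}, q4→{q1}; now {q1}.
Read '1': q1→∅; now ∅.

∅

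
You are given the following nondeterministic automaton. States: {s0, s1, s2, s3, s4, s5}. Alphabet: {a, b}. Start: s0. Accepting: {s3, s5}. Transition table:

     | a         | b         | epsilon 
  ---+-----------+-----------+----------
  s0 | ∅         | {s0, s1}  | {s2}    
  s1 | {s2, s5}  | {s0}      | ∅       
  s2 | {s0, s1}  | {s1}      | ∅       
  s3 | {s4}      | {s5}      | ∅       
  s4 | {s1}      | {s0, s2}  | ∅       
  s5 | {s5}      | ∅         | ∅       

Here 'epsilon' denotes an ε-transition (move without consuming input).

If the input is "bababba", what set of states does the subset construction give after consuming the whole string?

{s0, s1, s2, s5}

Start: ε-closure({s0}) = {s0, s2}.
Read 'b': s0→{s0, s1}, s2→{s1}; union {s0, s1}; ε-closure = {s0, s1, s2}.
Read 'a': s0→∅, s1→{s2, s5}, s2→{s0, s1}; now {s0, s1, s2, s5}.
Read 'b': s0→{s0, s1}, s1→{s0}, s2→{s1}, s5→∅; union {s0, s1}; ε-closure = {s0, s1, s2}.
Read 'a': s0→∅, s1→{s2, s5}, s2→{s0, s1}; now {s0, s1, s2, s5}.
Read 'b': s0→{s0, s1}, s1→{s0}, s2→{s1}, s5→∅; union {s0, s1}; ε-closure = {s0, s1, s2}.
Read 'b': s0→{s0, s1}, s1→{s0}, s2→{s1}; union {s0, s1}; ε-closure = {s0, s1, s2}.
Read 'a': s0→∅, s1→{s2, s5}, s2→{s0, s1}; now {s0, s1, s2, s5}.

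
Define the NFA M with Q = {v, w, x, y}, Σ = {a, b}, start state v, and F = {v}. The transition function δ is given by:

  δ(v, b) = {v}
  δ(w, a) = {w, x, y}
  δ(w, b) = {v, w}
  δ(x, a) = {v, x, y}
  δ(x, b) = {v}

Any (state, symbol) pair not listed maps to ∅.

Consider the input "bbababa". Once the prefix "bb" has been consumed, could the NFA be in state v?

Start in {v}.
Read 'b': v→{v}; now {v}.
Read 'b': v→{v}; now {v}.
State v is in {v}.

Yes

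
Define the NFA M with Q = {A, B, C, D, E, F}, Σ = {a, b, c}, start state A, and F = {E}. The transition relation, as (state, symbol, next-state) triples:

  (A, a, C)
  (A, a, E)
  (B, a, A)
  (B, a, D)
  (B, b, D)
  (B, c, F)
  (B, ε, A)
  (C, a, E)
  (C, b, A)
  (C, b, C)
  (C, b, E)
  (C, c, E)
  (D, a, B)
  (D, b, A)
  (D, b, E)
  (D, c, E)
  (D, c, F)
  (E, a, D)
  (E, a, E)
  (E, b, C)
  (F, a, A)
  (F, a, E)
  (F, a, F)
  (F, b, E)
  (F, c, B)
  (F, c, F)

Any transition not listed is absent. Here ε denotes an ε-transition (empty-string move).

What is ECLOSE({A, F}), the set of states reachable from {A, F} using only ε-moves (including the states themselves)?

Begin with {A, F}.
No ε-moves leave this set, so the closure equals the set itself.

{A, F}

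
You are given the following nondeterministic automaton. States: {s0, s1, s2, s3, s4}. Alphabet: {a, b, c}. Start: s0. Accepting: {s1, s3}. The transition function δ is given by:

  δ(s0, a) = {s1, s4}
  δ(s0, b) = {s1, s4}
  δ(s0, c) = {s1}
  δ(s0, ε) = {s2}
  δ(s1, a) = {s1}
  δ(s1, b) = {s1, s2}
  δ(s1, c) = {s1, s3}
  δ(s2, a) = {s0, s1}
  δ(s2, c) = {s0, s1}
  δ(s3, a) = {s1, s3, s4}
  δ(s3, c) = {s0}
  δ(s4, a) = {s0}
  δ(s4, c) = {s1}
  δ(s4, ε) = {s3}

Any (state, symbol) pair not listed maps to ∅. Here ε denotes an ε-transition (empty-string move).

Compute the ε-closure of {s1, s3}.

Begin with {s1, s3}.
No ε-moves leave this set, so the closure equals the set itself.

{s1, s3}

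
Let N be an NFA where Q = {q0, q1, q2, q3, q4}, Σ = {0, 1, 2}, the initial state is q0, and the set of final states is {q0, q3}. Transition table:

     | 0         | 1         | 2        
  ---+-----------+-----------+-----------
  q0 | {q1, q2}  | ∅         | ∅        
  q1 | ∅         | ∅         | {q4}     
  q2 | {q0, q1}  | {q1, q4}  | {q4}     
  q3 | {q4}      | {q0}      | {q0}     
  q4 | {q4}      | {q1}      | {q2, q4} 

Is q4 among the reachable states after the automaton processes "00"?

Start in {q0}.
Read '0': q0→{q1, q2}; now {q1, q2}.
Read '0': q1→∅, q2→{q0, q1}; now {q0, q1}.
State q4 is not in {q0, q1}.

No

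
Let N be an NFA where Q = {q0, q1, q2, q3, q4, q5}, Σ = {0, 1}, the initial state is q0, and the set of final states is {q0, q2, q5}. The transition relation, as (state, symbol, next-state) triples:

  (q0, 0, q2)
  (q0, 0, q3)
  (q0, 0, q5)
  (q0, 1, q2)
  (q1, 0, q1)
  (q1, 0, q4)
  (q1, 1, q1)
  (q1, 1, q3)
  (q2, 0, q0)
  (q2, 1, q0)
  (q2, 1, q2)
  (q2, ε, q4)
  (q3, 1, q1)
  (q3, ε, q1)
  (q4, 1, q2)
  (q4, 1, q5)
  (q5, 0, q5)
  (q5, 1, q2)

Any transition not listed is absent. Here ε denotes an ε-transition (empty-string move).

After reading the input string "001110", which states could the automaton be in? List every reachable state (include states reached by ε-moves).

Start in {q0}.
Read '0': {q0} → {q1, q2, q3, q4, q5}.
Read '0': {q1, q2, q3, q4, q5} → {q0, q1, q4, q5}.
Read '1': {q0, q1, q4, q5} → {q1, q2, q3, q4, q5}.
Read '1': {q1, q2, q3, q4, q5} → {q0, q1, q2, q3, q4, q5}.
Read '1': {q0, q1, q2, q3, q4, q5} → {q0, q1, q2, q3, q4, q5}.
Read '0': {q0, q1, q2, q3, q4, q5} → {q0, q1, q2, q3, q4, q5}.

{q0, q1, q2, q3, q4, q5}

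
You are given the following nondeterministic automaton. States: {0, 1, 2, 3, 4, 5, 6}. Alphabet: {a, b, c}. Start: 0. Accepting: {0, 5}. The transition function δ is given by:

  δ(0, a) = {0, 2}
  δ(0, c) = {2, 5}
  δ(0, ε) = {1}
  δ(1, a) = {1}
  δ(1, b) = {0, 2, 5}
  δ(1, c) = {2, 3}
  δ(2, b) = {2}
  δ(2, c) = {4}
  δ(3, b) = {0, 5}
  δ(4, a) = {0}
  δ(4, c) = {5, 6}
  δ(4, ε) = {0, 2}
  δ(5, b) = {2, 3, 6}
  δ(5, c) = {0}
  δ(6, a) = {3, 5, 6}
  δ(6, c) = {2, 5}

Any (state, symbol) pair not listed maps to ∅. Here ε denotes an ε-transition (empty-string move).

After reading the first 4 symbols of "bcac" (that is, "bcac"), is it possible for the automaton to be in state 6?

Start: ε-closure({0}) = {0, 1}.
Read 'b': 0→∅, 1→{0, 2, 5}; union {0, 2, 5}; ε-closure = {0, 1, 2, 5}.
Read 'c': 0→{2, 5}, 1→{2, 3}, 2→{4}, 5→{0}; union {0, 2, 3, 4, 5}; ε-closure = {0, 1, 2, 3, 4, 5}.
Read 'a': 0→{0, 2}, 1→{1}, 2→∅, 3→∅, 4→{0}, 5→∅; now {0, 1, 2}.
Read 'c': 0→{2, 5}, 1→{2, 3}, 2→{4}; union {2, 3, 4, 5}; ε-closure = {0, 1, 2, 3, 4, 5}.
State 6 is not in {0, 1, 2, 3, 4, 5}.

No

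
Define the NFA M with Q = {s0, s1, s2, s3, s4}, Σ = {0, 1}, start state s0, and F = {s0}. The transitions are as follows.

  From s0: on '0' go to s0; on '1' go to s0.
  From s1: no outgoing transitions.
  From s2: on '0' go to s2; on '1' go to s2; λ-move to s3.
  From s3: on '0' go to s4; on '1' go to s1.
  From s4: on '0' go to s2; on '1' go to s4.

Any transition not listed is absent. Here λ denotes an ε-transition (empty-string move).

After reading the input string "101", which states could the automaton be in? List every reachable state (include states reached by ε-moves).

{s0}

Start in {s0}.
Read '1': s0→{s0}; now {s0}.
Read '0': s0→{s0}; now {s0}.
Read '1': s0→{s0}; now {s0}.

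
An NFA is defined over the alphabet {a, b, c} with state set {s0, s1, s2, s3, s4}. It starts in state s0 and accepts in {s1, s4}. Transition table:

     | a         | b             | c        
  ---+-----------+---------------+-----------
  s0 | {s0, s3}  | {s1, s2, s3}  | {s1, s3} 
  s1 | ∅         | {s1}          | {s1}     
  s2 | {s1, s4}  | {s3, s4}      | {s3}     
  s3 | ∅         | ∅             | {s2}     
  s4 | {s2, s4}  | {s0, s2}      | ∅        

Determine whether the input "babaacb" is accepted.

Start in {s0}.
Read 'b': {s0} → {s1, s2, s3}.
Read 'a': {s1, s2, s3} → {s1, s4}.
Read 'b': {s1, s4} → {s0, s1, s2}.
Read 'a': {s0, s1, s2} → {s0, s1, s3, s4}.
Read 'a': {s0, s1, s3, s4} → {s0, s2, s3, s4}.
Read 'c': {s0, s2, s3, s4} → {s1, s2, s3}.
Read 'b': {s1, s2, s3} → {s1, s3, s4}.
The final set {s1, s3, s4} contains the accepting states s1, s4.

Yes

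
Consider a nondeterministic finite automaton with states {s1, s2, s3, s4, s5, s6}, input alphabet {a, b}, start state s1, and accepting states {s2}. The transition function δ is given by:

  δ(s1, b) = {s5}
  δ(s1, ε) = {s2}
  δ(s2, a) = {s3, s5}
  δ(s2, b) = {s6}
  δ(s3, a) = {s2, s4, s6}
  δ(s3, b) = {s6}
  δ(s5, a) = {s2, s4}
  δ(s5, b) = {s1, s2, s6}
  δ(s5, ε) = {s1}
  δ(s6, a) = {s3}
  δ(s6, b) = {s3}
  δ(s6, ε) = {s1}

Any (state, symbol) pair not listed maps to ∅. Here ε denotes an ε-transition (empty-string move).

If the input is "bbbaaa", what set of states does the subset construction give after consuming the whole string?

Start: ε-closure({s1}) = {s1, s2}.
Read 'b': {s1, s2} → {s1, s2, s5, s6}.
Read 'b': {s1, s2, s5, s6} → {s1, s2, s3, s5, s6}.
Read 'b': {s1, s2, s3, s5, s6} → {s1, s2, s3, s5, s6}.
Read 'a': {s1, s2, s3, s5, s6} → {s1, s2, s3, s4, s5, s6}.
Read 'a': {s1, s2, s3, s4, s5, s6} → {s1, s2, s3, s4, s5, s6}.
Read 'a': {s1, s2, s3, s4, s5, s6} → {s1, s2, s3, s4, s5, s6}.

{s1, s2, s3, s4, s5, s6}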